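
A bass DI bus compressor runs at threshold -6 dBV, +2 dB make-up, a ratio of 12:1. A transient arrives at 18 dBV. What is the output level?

-2 dBV

18 dBV sits 24 dB over threshold.
The 24 dB excess becomes 2 dB after 12:1 reduction.
So the level is -6 + 2 = -4 dBV; make-up adds 2 dB, giving -2 dBV.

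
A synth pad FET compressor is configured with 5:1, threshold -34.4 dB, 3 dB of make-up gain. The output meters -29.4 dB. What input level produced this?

Before make-up, the level was -29.4 − 3 = -32.4 dB.
Post-compression overshoot = -32.4 − (-34.4) = 2 dB.
Input overshoot = R × output overshoot = 10 dB → input = -34.4 + 10 = -24.4 dB.

-24.4 dB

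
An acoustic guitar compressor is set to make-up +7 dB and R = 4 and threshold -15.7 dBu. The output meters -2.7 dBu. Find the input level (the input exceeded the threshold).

Remove make-up: -2.7 − 7 = -9.7 dBu.
That's 6 dB above the -15.7 dBu threshold.
Before 4:1 compression the overshoot was 6 × 4 = 24 dB, so input = -15.7 + 24 = 8.3 dBu.

8.3 dBu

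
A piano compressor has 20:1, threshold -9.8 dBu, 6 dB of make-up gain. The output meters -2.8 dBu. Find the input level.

Remove make-up: -2.8 − 6 = -8.8 dBu.
Post-compression overshoot = -8.8 − (-9.8) = 1 dB.
Before 20:1 compression the overshoot was 1 × 20 = 20 dB, so input = -9.8 + 20 = 10.2 dBu.

10.2 dBu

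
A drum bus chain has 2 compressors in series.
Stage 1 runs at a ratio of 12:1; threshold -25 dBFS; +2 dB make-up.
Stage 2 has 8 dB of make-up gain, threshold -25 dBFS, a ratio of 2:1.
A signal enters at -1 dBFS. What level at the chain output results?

-15 dBFS

Stage 1: overshoot 24 dB → 24/12 = 2 dB → -23 dBFS; +2 dB make-up → -21 dBFS.
Stage 2: -21 dBFS is 4 dB over -25 dBFS; at 2:1 that becomes 2 dB over, giving -23 dBFS; +8 dB make-up → -15 dBFS.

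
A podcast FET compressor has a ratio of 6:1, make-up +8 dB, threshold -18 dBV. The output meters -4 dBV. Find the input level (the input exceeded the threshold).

Stripping the +8 dB make-up gives -12 dBV at the gain stage.
Post-compression overshoot = -12 − (-18) = 6 dB.
Input overshoot = R × output overshoot = 36 dB → input = -18 + 36 = 18 dBV.

18 dBV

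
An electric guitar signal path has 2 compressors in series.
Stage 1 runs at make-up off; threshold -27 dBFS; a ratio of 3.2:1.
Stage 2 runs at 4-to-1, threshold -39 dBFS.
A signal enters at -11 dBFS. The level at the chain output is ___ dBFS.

Stage 1: -11 dBFS is 16 dB over -27 dBFS; at 3.2:1 that becomes 5 dB over, giving -22 dBFS.
Stage 2: 17 dB above -39 dBFS, reduced 4:1 to 4.25 dB above → -34.75 dBFS.

-34.75 dBFS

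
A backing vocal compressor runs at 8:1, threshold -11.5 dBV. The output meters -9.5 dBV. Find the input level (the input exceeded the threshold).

4.5 dBV

Post-compression overshoot = -9.5 − (-11.5) = 2 dB.
Input overshoot = R × output overshoot = 16 dB → input = -11.5 + 16 = 4.5 dBV.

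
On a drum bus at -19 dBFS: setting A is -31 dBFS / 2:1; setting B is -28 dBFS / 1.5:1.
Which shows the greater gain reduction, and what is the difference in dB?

A, by 3 dB

A: GR = 12 − 12/2 = 6 dB.
B: GR = 9 − 9/1.5 = 3 dB.
A applies 3 dB more gain reduction.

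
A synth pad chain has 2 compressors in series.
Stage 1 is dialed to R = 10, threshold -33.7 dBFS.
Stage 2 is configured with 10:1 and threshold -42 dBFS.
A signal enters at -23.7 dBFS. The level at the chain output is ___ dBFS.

-41.07 dBFS

Stage 1: -23.7 dBFS is 10 dB over -33.7 dBFS; at 10:1 that becomes 1 dB over, giving -32.7 dBFS.
Stage 2: -32.7 dBFS is 9.3 dB over -42 dBFS; at 10:1 that becomes 0.93 dB over, giving -41.07 dBFS.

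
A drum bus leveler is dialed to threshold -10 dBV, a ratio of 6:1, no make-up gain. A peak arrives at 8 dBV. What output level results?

Overshoot: 8 − (-10) = 18 dB.
The 18 dB excess becomes 3 dB after 6:1 reduction.
So the level is -10 + 3 = -7 dBV.

-7 dBV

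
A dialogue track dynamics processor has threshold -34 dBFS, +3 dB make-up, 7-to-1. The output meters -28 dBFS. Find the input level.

-13 dBFS

Remove make-up: -28 − 3 = -31 dBFS.
That's 3 dB above the -34 dBFS threshold.
Undo the ratio: input overshoot = 3 × 7 = 21 dB, giving input = -13 dBFS.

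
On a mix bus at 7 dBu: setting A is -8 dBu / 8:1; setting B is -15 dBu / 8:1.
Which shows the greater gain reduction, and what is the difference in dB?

A: GR = 15 − 15/8 = 13.125 dB.
B: GR = 22 − 22/8 = 19.25 dB.
B reduces 6.125 dB more.

B, by 6.125 dB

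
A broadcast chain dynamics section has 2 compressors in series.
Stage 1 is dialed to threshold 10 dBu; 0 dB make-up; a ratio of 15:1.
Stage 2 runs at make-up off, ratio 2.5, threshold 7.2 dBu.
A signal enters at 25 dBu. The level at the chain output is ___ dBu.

Stage 1: 25 dBu is 15 dB over 10 dBu; at 15:1 that becomes 1 dB over, giving 11 dBu.
Stage 2: 11 dBu is 3.8 dB over 7.2 dBu; at 2.5:1 that becomes 1.52 dB over, giving 8.72 dBu.

8.72 dBu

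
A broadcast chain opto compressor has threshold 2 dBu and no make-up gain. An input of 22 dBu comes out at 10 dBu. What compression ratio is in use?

2.5:1

Input overshoot = 22 − 2 = 20 dB; output overshoot = 10 − 2 = 8 dB.
Ratio = 20 / 8 = 2.5.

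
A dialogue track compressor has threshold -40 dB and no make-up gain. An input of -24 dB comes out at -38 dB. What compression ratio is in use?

Input overshoot = -24 − (-40) = 16 dB; output overshoot = -38 − (-40) = 2 dB.
Ratio = 16 / 2 = 8.

8:1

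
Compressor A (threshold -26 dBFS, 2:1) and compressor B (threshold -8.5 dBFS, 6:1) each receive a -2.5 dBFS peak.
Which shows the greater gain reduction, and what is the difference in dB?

A: overshoot 23.5 dB → output overshoot 11.75 dB → GR 11.75 dB.
B: overshoot 6 dB → output overshoot 1 dB → GR 5 dB.
A applies 6.75 dB more gain reduction.

A, by 6.75 dB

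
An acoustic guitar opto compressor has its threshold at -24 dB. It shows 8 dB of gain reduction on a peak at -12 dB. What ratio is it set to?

3:1

Input overshoot = -12 − (-24) = 12 dB.
Output overshoot = 12 − 8 = 4 dB.
Ratio = input overshoot / output overshoot = 12 / 4 = 3.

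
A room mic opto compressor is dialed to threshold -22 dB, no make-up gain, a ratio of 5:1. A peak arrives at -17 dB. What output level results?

-21 dB

Overshoot: -17 − (-22) = 5 dB.
5:1 compression reduces that to 5/5 = 1 dB over.
That puts the output at -21 dB.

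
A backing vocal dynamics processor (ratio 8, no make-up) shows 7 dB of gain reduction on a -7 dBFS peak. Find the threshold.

Let T be the threshold. Output overshoot = (input overshoot)/R, so -14 − T = (-7 − T)/8.
8·(-14 − T) = -7 − T → 7·T = -112 − (-7) = -105.
T = -105/7 = -15 dBFS.

-15 dBFS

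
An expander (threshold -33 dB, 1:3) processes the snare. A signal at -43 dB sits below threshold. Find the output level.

-63 dB

The input is 10 dB below the -33 dB threshold.
A 1:3 expander multiplies undershoot by 3: 10 × 3 = 30 dB below threshold.
Output = -33 − 30 = -63 dB.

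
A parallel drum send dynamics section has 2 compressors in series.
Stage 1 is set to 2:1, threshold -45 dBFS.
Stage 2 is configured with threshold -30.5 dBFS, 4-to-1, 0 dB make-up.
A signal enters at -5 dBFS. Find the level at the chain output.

Stage 1: overshoot 40 dB → 40/2 = 20 dB → -25 dBFS.
Stage 2: overshoot 5.5 dB → 5.5/4 = 1.375 dB → -29.125 dBFS.

-29.125 dBFS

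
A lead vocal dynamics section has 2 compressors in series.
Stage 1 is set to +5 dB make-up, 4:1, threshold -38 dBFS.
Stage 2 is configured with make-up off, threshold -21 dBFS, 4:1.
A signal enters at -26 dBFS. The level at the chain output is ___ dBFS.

Stage 1: -26 dBFS is 12 dB over -38 dBFS; at 4:1 that becomes 3 dB over, giving -35 dBFS; +5 dB make-up → -30 dBFS.
Stage 2: -30 dBFS is at or below the -21 dBFS threshold — no compression; output -30 dBFS.

-30 dBFS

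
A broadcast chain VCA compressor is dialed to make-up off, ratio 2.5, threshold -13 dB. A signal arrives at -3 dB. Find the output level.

Overshoot: -3 − (-13) = 10 dB.
The 10 dB excess becomes 4 dB after 2.5:1 reduction.
So the level is -13 + 4 = -9 dB.

-9 dB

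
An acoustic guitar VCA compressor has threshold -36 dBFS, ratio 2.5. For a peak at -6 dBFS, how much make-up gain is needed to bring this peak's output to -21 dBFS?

3 dB

The peak compresses to -36 + 30/2.5 = -24 dBFS.
To reach -21 dBFS requires -21 − (-24) = 3 dB of make-up.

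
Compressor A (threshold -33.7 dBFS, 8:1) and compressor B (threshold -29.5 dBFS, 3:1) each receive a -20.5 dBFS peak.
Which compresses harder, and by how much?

A: 13.2 dB over, compressed to 1.65 dB over, so 11.55 dB of GR.
B: 9 dB over, compressed to 3 dB over, so 6 dB of GR.
Difference: 5.55 dB in favour of A.

A, by 5.55 dB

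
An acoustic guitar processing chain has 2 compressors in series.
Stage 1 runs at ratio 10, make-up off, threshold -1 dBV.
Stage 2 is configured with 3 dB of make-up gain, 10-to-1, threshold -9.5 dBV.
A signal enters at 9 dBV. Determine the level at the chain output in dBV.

Stage 1: overshoot 10 dB → 10/10 = 1 dB → 0 dBV.
Stage 2: overshoot 9.5 dB → 9.5/10 = 0.95 dB → -8.55 dBV; +3 dB make-up → -5.55 dBV.

-5.55 dBV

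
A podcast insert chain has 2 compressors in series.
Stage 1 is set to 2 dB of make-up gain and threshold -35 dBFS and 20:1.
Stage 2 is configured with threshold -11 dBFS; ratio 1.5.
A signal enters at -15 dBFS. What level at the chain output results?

-32 dBFS

Stage 1: -15 dBFS is 20 dB over -35 dBFS; at 20:1 that becomes 1 dB over, giving -34 dBFS; +2 dB make-up → -32 dBFS.
Stage 2: -32 dBFS is at or below the -11 dBFS threshold — no compression; output -32 dBFS.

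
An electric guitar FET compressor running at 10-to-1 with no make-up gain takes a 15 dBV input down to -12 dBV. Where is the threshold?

-15 dBV

Gain reduction = 15 − (-12) = 27 dB; output overshoot = GR / (R − 1) = 27 / 9 = 3 dB.
Threshold = output − output overshoot = -12 − 3 = -15 dBV.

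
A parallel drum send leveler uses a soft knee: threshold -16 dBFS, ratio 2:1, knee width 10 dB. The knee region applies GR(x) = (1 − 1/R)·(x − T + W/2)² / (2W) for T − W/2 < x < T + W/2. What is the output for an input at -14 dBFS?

x − T + W/2 = -14 − (-16) + 5 = 7.
GR = (1 − 1/2) × 7² / 20 = 0.5 × 49 / 20 = 1.225 dB.
Output = -14 − 1.225 = -15.225 dBFS.

-15.225 dBFS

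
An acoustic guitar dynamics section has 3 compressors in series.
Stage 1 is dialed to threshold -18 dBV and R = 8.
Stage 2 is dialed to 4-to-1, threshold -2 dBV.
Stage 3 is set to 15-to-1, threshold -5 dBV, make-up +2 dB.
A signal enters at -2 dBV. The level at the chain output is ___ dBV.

Stage 1: overshoot 16 dB → 16/8 = 2 dB → -16 dBV.
Stage 2: -16 dBV is at or below the -2 dBV threshold — no compression; output -16 dBV.
Stage 3: -16 dBV is at or below the -5 dBV threshold — no compression; make-up brings it to -14 dBV.

-14 dBV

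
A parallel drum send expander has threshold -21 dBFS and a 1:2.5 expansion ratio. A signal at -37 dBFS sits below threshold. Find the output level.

The input is 16 dB below the -21 dBFS threshold.
A 1:2.5 expander multiplies undershoot by 2.5: 16 × 2.5 = 40 dB below threshold.
Output = -21 − 40 = -61 dBFS.

-61 dBFS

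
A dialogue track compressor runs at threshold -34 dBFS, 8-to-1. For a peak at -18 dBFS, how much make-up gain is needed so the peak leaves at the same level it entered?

14 dB

The peak compresses to -34 + 16/8 = -32 dBFS.
To reach -18 dBFS requires -18 − (-32) = 14 dB of make-up.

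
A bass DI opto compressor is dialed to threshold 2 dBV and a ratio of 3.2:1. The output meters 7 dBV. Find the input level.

18 dBV

The compressed level sits 7 − 2 = 5 dB over threshold.
Input overshoot = R × output overshoot = 16 dB → input = 2 + 16 = 18 dBV.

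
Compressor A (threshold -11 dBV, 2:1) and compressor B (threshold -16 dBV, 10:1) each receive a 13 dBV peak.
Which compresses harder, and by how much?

A: GR = 24 − 24/2 = 12 dB.
B: GR = 29 − 29/10 = 26.1 dB.
Difference: 14.1 dB in favour of B.

B, by 14.1 dB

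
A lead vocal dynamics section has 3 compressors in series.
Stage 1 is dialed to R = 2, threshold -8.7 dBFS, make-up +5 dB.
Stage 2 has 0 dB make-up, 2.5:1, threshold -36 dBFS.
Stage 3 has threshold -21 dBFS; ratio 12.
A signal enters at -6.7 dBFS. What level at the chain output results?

Stage 1: overshoot 2 dB → 2/2 = 1 dB → -7.7 dBFS; +5 dB make-up → -2.7 dBFS.
Stage 2: 33.3 dB above -36 dBFS, reduced 2.5:1 to 13.32 dB above → -22.68 dBFS.
Stage 3: -22.68 dBFS is at or below the -21 dBFS threshold — no compression; output -22.68 dBFS.

-22.68 dBFS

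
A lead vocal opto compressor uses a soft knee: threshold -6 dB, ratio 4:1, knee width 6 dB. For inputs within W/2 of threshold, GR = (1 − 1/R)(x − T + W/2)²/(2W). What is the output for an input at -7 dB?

x − T + W/2 = -7 − (-6) + 3 = 2.
GR = (1 − 1/4) × 2² / 12 = 0.75 × 4 / 12 = 0.25 dB.
Output = -7 − 0.25 = -7.25 dB.

-7.25 dB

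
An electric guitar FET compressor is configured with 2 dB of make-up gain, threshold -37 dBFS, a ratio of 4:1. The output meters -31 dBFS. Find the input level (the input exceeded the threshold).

-21 dBFS

Before make-up, the level was -31 − 2 = -33 dBFS.
Post-compression overshoot = -33 − (-37) = 4 dB.
Input overshoot = R × output overshoot = 16 dB → input = -37 + 16 = -21 dBFS.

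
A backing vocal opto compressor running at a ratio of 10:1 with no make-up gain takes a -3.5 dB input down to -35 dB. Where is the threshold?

-38.5 dB

Gain reduction = -3.5 − (-35) = 31.5 dB; output overshoot = GR / (R − 1) = 31.5 / 9 = 3.5 dB.
Threshold = output − output overshoot = -35 − 3.5 = -38.5 dB.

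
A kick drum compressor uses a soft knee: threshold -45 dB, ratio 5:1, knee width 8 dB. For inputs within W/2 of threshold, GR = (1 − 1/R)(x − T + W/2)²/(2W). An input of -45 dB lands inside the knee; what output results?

x − T + W/2 = -45 − (-45) + 4 = 4.
GR = (1 − 1/5) × 4² / 16 = 0.8 × 16 / 16 = 0.8 dB.
Output = -45 − 0.8 = -45.8 dB.

-45.8 dB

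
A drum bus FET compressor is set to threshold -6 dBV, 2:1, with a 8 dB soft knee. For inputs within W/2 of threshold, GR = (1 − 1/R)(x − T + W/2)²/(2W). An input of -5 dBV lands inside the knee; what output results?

x − T + W/2 = -5 − (-6) + 4 = 5.
GR = (1 − 1/2) × 5² / 16 = 0.5 × 25 / 16 = 0.78125 dB.
Output = -5 − 0.78125 = -5.78125 dBV.

-5.78125 dBV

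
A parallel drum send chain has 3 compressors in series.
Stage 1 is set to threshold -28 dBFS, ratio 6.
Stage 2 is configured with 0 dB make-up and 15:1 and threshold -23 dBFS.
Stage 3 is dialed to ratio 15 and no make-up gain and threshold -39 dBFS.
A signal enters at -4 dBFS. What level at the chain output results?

Stage 1: 24 dB above -28 dBFS, reduced 6:1 to 4 dB above → -24 dBFS.
Stage 2: -24 dBFS is at or below the -23 dBFS threshold — no compression; output -24 dBFS.
Stage 3: overshoot 15 dB → 15/15 = 1 dB → -38 dBFS.

-38 dBFS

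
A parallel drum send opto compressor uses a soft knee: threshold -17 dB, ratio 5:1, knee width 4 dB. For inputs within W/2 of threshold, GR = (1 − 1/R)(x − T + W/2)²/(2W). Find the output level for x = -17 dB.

-17.4 dB

x − T + W/2 = -17 − (-17) + 2 = 2.
GR = (1 − 1/5) × 2² / 8 = 0.8 × 4 / 8 = 0.4 dB.
Output = -17 − 0.4 = -17.4 dB.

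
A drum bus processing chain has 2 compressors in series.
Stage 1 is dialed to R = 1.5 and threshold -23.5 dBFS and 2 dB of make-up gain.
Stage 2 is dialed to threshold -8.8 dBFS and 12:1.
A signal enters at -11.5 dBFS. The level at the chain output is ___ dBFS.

-13.5 dBFS

Stage 1: -11.5 dBFS is 12 dB over -23.5 dBFS; at 1.5:1 that becomes 8 dB over, giving -15.5 dBFS; +2 dB make-up → -13.5 dBFS.
Stage 2: -13.5 dBFS is at or below the -8.8 dBFS threshold — no compression; output -13.5 dBFS.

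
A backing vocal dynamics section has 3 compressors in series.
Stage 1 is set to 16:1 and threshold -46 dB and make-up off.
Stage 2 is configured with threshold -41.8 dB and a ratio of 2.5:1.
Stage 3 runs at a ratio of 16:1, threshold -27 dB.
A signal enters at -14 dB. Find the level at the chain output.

-44 dB

Stage 1: 32 dB above -46 dB, reduced 16:1 to 2 dB above → -44 dB.
Stage 2: below threshold (-44 ≤ -41.8); passes unchanged; output -44 dB.
Stage 3: below threshold (-44 ≤ -27); passes unchanged; output -44 dB.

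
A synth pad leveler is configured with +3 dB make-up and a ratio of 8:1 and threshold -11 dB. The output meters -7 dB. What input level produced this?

Stripping the +3 dB make-up gives -10 dB at the gain stage.
That's 1 dB above the -11 dB threshold.
Before 8:1 compression the overshoot was 1 × 8 = 8 dB, so input = -11 + 8 = -3 dB.

-3 dB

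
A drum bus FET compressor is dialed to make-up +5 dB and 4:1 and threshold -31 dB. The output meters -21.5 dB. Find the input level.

-13 dB

Before make-up, the level was -21.5 − 5 = -26.5 dB.
That's 4.5 dB above the -31 dB threshold.
Undo the ratio: input overshoot = 4.5 × 4 = 18 dB, giving input = -13 dB.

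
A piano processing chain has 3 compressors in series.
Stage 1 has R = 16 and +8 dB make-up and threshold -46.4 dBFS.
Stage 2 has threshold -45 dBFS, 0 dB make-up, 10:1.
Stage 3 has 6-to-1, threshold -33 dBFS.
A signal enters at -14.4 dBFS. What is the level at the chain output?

Stage 1: 32 dB above -46.4 dBFS, reduced 16:1 to 2 dB above → -44.4 dBFS; +8 dB make-up → -36.4 dBFS.
Stage 2: -36.4 dBFS is 8.6 dB over -45 dBFS; at 10:1 that becomes 0.86 dB over, giving -44.14 dBFS.
Stage 3: -44.14 dBFS is at or below the -33 dBFS threshold — no compression; output -44.14 dBFS.

-44.14 dBFS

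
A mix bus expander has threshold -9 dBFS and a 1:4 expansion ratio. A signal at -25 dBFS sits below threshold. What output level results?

Below threshold, a 1:4 expander applies gain = (4−1)×(T − x) of attenuation.
(4−1) × 16 = 48 dB, so output = -25 − 48 = -73 dBFS.

-73 dBFS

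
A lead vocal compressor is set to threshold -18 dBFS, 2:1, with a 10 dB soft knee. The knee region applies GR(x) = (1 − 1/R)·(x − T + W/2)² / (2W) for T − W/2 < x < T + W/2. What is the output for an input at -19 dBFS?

-19.4 dBFS

x − T + W/2 = -19 − (-18) + 5 = 4.
GR = (1 − 1/2) × 4² / 20 = 0.5 × 16 / 20 = 0.4 dB.
Output = -19 − 0.4 = -19.4 dBFS.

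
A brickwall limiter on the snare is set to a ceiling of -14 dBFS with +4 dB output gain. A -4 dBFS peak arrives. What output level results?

A brickwall limiter is an ∞:1 compressor: any input above the ceiling is clamped to -14 dBFS.
Output gain then adds 4 dB: -14 + 4 = -10 dBFS.

-10 dBFS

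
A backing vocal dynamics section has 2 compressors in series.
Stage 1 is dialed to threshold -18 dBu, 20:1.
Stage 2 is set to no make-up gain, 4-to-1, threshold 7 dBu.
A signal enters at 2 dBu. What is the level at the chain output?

Stage 1: 2 dBu is 20 dB over -18 dBu; at 20:1 that becomes 1 dB over, giving -17 dBu.
Stage 2: below threshold (-17 ≤ 7); passes unchanged; output -17 dBu.

-17 dBu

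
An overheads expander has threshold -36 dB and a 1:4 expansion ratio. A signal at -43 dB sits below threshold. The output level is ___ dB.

Below threshold, a 1:4 expander applies gain = (4−1)×(T − x) of attenuation.
(4−1) × 7 = 21 dB, so output = -43 − 21 = -64 dB.

-64 dB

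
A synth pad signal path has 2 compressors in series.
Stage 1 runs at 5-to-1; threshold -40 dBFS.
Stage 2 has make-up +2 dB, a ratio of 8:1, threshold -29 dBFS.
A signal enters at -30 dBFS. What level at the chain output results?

-36 dBFS

Stage 1: -30 dBFS is 10 dB over -40 dBFS; at 5:1 that becomes 2 dB over, giving -38 dBFS.
Stage 2: -38 dBFS ≤ -29 dBFS, so stage 2 doesn't engage; make-up brings it to -36 dBFS.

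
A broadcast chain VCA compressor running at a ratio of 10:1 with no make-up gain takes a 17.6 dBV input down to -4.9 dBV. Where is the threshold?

-7.4 dBV

Gain reduction = 17.6 − (-4.9) = 22.5 dB; output overshoot = GR / (R − 1) = 22.5 / 9 = 2.5 dB.
Threshold = output − output overshoot = -4.9 − 2.5 = -7.4 dBV.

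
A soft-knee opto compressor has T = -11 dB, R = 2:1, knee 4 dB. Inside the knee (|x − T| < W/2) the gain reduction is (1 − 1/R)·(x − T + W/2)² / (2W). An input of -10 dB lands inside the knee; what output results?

-10.5625 dB

x − T + W/2 = -10 − (-11) + 2 = 3.
GR = (1 − 1/2) × 3² / 8 = 0.5 × 9 / 8 = 0.5625 dB.
Output = -10 − 0.5625 = -10.5625 dB.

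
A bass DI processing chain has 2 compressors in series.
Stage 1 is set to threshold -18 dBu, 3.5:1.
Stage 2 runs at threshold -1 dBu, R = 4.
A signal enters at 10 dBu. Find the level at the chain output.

-10 dBu

Stage 1: 28 dB above -18 dBu, reduced 3.5:1 to 8 dB above → -10 dBu.
Stage 2: below threshold (-10 ≤ -1); passes unchanged; output -10 dBu.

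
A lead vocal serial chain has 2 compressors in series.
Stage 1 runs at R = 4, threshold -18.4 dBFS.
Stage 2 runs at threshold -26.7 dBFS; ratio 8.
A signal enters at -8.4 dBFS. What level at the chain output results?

-25.35 dBFS

Stage 1: 10 dB above -18.4 dBFS, reduced 4:1 to 2.5 dB above → -15.9 dBFS.
Stage 2: overshoot 10.8 dB → 10.8/8 = 1.35 dB → -25.35 dBFS.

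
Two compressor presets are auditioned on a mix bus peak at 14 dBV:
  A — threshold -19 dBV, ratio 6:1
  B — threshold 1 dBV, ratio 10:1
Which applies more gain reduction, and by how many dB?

A, by 15.8 dB

A: overshoot 33 dB → output overshoot 5.5 dB → GR 27.5 dB.
B: overshoot 13 dB → output overshoot 1.3 dB → GR 11.7 dB.
Difference: 15.8 dB in favour of A.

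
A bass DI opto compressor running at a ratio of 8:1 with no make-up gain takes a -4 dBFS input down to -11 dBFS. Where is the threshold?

Input is 8 dB above T (since output overshoot × R = input overshoot: (-11 − T)·8 = -4 − T gives T = -12 dBFS).
Check: -12 + (-4 − (-12))/8 = -12 + 1 = -11 dBFS. ✓

-12 dBFS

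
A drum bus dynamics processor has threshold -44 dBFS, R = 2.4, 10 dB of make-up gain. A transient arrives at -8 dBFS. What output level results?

-19 dBFS

The input is 36 dB above the -44 dBFS threshold.
2.4:1 compression reduces that to 36/2.4 = 15 dB over.
Output = -44 + 15 = -29 dBFS; make-up adds 10 dB, giving -19 dBFS.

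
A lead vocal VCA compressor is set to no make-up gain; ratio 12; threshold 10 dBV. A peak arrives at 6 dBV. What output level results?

6 dBV

6 dBV is 4 dB below the 10 dBV threshold, so no gain reduction is applied.
Output = input = 6 dBV.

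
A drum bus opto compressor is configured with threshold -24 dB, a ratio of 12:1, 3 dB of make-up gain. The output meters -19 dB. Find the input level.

Stripping the +3 dB make-up gives -22 dB at the gain stage.
Post-compression overshoot = -22 − (-24) = 2 dB.
Before 12:1 compression the overshoot was 2 × 12 = 24 dB, so input = -24 + 24 = 0 dB.

0 dB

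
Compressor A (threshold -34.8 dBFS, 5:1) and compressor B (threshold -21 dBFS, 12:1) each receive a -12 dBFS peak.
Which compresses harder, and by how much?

A, by 9.99 dB

A: GR = 22.8 − 22.8/5 = 18.24 dB.
B: GR = 9 − 9/12 = 8.25 dB.
A applies 9.99 dB more gain reduction.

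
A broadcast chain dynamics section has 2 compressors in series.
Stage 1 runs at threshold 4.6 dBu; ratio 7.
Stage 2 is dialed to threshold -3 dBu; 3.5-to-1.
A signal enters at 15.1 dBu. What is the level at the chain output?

Stage 1: overshoot 10.5 dB → 10.5/7 = 1.5 dB → 6.1 dBu.
Stage 2: 6.1 dBu is 9.1 dB over -3 dBu; at 3.5:1 that becomes 2.6 dB over, giving -0.4 dBu.

-0.4 dBu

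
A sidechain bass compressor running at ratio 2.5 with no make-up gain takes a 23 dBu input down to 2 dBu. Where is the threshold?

Input is 35 dB above T (since output overshoot × R = input overshoot: (2 − T)·2.5 = 23 − T gives T = -12 dBu).
Check: -12 + (23 − (-12))/2.5 = -12 + 14 = 2 dBu. ✓

-12 dBu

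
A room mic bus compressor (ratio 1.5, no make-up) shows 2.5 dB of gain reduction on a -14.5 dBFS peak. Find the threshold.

-22 dBFS

Input is 7.5 dB above T (since output overshoot × R = input overshoot: (-17 − T)·1.5 = -14.5 − T gives T = -22 dBFS).
Check: -22 + (-14.5 − (-22))/1.5 = -22 + 5 = -17 dBFS. ✓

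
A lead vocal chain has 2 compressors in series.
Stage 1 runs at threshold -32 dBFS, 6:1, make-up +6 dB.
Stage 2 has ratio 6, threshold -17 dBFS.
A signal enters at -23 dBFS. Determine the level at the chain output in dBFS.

-24.5 dBFS

Stage 1: 9 dB above -32 dBFS, reduced 6:1 to 1.5 dB above → -30.5 dBFS; +6 dB make-up → -24.5 dBFS.
Stage 2: -24.5 dBFS ≤ -17 dBFS, so stage 2 doesn't engage; output -24.5 dBFS.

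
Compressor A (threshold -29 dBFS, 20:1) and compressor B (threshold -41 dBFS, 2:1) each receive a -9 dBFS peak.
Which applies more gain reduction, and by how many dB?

A, by 3 dB

A: 20 dB over, compressed to 1 dB over, so 19 dB of GR.
B: 32 dB over, compressed to 16 dB over, so 16 dB of GR.
Difference: 3 dB in favour of A.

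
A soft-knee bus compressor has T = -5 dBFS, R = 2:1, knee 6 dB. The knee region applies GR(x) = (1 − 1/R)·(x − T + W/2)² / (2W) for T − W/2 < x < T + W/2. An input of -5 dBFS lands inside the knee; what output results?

-5.375 dBFS

x − T + W/2 = -5 − (-5) + 3 = 3.
GR = (1 − 1/2) × 3² / 12 = 0.5 × 9 / 12 = 0.375 dB.
Output = -5 − 0.375 = -5.375 dBFS.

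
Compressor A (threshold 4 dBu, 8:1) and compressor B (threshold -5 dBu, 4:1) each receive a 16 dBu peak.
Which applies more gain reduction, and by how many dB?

B, by 5.25 dB

A: 12 dB over, compressed to 1.5 dB over, so 10.5 dB of GR.
B: 21 dB over, compressed to 5.25 dB over, so 15.75 dB of GR.
Difference: 5.25 dB in favour of B.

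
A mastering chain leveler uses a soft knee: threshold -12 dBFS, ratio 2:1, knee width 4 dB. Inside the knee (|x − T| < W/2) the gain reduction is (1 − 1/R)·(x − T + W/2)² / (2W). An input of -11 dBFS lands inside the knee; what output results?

x − T + W/2 = -11 − (-12) + 2 = 3.
GR = (1 − 1/2) × 3² / 8 = 0.5 × 9 / 8 = 0.5625 dB.
Output = -11 − 0.5625 = -11.5625 dBFS.

-11.5625 dBFS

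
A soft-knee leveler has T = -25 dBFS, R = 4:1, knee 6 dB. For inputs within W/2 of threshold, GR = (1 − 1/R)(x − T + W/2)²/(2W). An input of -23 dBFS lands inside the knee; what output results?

-24.5625 dBFS

x − T + W/2 = -23 − (-25) + 3 = 5.
GR = (1 − 1/4) × 5² / 12 = 0.75 × 25 / 12 = 1.5625 dB.
Output = -23 − 1.5625 = -24.5625 dBFS.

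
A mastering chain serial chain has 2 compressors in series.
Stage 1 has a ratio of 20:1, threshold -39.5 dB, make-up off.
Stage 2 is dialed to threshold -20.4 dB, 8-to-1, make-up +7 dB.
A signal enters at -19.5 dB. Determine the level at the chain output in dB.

Stage 1: overshoot 20 dB → 20/20 = 1 dB → -38.5 dB.
Stage 2: -38.5 dB is at or below the -20.4 dB threshold — no compression; make-up brings it to -31.5 dB.

-31.5 dB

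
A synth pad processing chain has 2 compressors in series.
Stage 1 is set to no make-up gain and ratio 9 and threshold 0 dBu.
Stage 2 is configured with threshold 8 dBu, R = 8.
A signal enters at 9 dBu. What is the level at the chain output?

Stage 1: 9 dBu is 9 dB over 0 dBu; at 9:1 that becomes 1 dB over, giving 1 dBu.
Stage 2: 1 dBu is at or below the 8 dBu threshold — no compression; output 1 dBu.

1 dBu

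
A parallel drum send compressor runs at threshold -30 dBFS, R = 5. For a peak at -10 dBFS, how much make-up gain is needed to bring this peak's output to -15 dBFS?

11 dB

Without make-up, output = threshold + overshoot/5 = -30 + 4 = -26 dBFS.
Gap to target: 11 dB.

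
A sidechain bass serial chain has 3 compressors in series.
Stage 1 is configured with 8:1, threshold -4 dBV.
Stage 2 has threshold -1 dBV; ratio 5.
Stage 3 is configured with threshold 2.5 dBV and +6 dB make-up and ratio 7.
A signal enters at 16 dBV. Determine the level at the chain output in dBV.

Stage 1: 16 dBV is 20 dB over -4 dBV; at 8:1 that becomes 2.5 dB over, giving -1.5 dBV.
Stage 2: -1.5 dBV is at or below the -1 dBV threshold — no compression; output -1.5 dBV.
Stage 3: below threshold (-1.5 ≤ 2.5); passes unchanged; make-up brings it to 4.5 dBV.

4.5 dBV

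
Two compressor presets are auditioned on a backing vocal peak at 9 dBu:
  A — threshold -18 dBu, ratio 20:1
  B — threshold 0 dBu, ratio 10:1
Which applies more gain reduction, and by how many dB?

A, by 17.55 dB

A: GR = 27 − 27/20 = 25.65 dB.
B: GR = 9 − 9/10 = 8.1 dB.
A reduces 17.55 dB more.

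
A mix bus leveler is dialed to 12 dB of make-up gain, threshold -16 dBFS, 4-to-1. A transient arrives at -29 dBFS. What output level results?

-17 dBFS

-29 dBFS is 13 dB below the -16 dBFS threshold, so no gain reduction is applied.
Make-up gain adds 12 dB: -29 + 12 = -17 dBFS.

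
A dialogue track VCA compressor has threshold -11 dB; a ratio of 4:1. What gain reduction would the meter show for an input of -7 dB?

3 dB

The signal is 4 dB above threshold.
At 4:1, output sits 4/4 = 1 dB above threshold.
So the signal is attenuated by 4 − 1 = 3 dB.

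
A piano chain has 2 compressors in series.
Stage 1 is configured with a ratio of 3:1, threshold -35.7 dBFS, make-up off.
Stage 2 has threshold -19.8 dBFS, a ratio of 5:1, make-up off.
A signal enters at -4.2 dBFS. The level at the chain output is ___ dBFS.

-25.2 dBFS

Stage 1: 31.5 dB above -35.7 dBFS, reduced 3:1 to 10.5 dB above → -25.2 dBFS.
Stage 2: below threshold (-25.2 ≤ -19.8); passes unchanged; output -25.2 dBFS.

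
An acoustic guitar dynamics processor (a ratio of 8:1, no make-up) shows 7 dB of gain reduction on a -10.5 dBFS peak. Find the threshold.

Let T be the threshold. Output overshoot = (input overshoot)/R, so -17.5 − T = (-10.5 − T)/8.
8·(-17.5 − T) = -10.5 − T → 7·T = -140 − (-10.5) = -129.5.
T = -129.5/7 = -18.5 dBFS.

-18.5 dBFS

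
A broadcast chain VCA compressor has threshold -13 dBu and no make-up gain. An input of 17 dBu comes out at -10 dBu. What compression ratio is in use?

Input overshoot = 17 − (-13) = 30 dB; output overshoot = -10 − (-13) = 3 dB.
Ratio = 30 / 3 = 10.

10:1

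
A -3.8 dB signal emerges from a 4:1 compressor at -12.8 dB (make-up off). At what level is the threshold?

Input is 12 dB above T (since output overshoot × R = input overshoot: (-12.8 − T)·4 = -3.8 − T gives T = -15.8 dB).
Check: -15.8 + (-3.8 − (-15.8))/4 = -15.8 + 3 = -12.8 dB. ✓

-15.8 dB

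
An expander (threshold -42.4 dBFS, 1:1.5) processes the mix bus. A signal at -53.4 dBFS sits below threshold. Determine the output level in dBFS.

Below threshold, a 1:1.5 expander applies gain = (1.5−1)×(T − x) of attenuation.
(1.5−1) × 11 = 5.5 dB, so output = -53.4 − 5.5 = -58.9 dBFS.

-58.9 dBFS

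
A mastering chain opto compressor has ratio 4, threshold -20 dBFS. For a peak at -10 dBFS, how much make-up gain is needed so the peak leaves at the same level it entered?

Overshoot 10 dB → 10/4 = 2.5 dB after compression, so the compressed level is -20 + 2.5 = -17.5 dBFS.
Make-up = target − compressed = -10 − (-17.5) = 7.5 dB.

7.5 dB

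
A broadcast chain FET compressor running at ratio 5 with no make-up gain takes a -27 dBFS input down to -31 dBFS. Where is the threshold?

-32 dBFS

Gain reduction = -27 − (-31) = 4 dB; output overshoot = GR / (R − 1) = 4 / 4 = 1 dB.
Threshold = output − output overshoot = -31 − 1 = -32 dBFS.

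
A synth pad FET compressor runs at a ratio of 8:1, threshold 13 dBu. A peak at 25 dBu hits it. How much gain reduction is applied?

10.5 dB

25 dBu exceeds the threshold by 12 dB.
At 8:1, output sits 12/8 = 1.5 dB above threshold.
Gain reduction = 12 − 1.5 = 10.5 dB.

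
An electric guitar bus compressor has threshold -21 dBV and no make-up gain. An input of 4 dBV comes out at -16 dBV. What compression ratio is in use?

Input overshoot = 4 − (-21) = 25 dB; output overshoot = -16 − (-21) = 5 dB.
Ratio = 25 / 5 = 5.

5:1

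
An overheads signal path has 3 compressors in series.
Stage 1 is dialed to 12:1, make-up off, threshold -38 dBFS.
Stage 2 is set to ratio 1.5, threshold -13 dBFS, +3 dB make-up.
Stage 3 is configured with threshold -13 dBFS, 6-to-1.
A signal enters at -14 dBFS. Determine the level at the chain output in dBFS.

Stage 1: 24 dB above -38 dBFS, reduced 12:1 to 2 dB above → -36 dBFS.
Stage 2: -36 dBFS ≤ -13 dBFS, so stage 2 doesn't engage; make-up brings it to -33 dBFS.
Stage 3: -33 dBFS ≤ -13 dBFS, so stage 3 doesn't engage; output -33 dBFS.

-33 dBFS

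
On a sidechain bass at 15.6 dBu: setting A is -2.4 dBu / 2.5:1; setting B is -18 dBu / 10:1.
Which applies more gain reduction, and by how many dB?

A: 18 dB over, compressed to 7.2 dB over, so 10.8 dB of GR.
B: 33.6 dB over, compressed to 3.36 dB over, so 30.24 dB of GR.
Difference: 19.44 dB in favour of B.

B, by 19.44 dB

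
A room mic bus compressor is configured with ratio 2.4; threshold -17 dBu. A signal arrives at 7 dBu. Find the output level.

-7 dBu

7 dBu sits 24 dB over threshold.
2.4:1 compression reduces that to 24/2.4 = 10 dB over.
That puts the output at -7 dBu.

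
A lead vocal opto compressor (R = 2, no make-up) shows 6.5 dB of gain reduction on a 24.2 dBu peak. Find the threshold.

11.2 dBu

Let T be the threshold. Output overshoot = (input overshoot)/R, so 17.7 − T = (24.2 − T)/2.
2·(17.7 − T) = 24.2 − T → 1·T = 35.4 − 24.2 = 11.2.
T = 11.2/1 = 11.2 dBu.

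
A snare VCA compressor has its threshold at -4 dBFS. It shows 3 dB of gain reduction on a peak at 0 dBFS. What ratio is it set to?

4:1

Input overshoot = 0 − (-4) = 4 dB.
Output overshoot = 4 − 3 = 1 dB.
Ratio = input overshoot / output overshoot = 4 / 1 = 4.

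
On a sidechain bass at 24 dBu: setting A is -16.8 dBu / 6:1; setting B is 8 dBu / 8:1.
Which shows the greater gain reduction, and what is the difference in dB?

A: 40.8 dB over, compressed to 6.8 dB over, so 34 dB of GR.
B: 16 dB over, compressed to 2 dB over, so 14 dB of GR.
A applies 20 dB more gain reduction.

A, by 20 dB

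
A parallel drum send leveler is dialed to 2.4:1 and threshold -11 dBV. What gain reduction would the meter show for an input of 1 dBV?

7 dB

Overshoot = 1 − (-11) = 12 dB.
At 2.4:1, output sits 12/2.4 = 5 dB above threshold.
GR = overshoot in − overshoot out = 12 − 5 = 7 dB.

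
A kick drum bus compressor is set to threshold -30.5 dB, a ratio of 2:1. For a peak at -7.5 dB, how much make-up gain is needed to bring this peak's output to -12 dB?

7 dB

Overshoot 23 dB → 23/2 = 11.5 dB after compression, so the compressed level is -30.5 + 11.5 = -19 dB.
Make-up = target − compressed = -12 − (-19) = 7 dB.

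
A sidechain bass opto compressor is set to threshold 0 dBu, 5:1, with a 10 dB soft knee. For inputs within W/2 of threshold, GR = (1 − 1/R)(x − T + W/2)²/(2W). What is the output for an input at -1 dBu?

x − T + W/2 = -1 − 0 + 5 = 4.
GR = (1 − 1/5) × 4² / 20 = 0.8 × 16 / 20 = 0.64 dB.
Output = -1 − 0.64 = -1.64 dBu.

-1.64 dBu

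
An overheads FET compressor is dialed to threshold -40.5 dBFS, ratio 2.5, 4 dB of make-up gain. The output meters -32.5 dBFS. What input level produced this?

-30.5 dBFS

Stripping the +4 dB make-up gives -36.5 dBFS at the gain stage.
That's 4 dB above the -40.5 dBFS threshold.
Before 2.5:1 compression the overshoot was 4 × 2.5 = 10 dB, so input = -40.5 + 10 = -30.5 dBFS.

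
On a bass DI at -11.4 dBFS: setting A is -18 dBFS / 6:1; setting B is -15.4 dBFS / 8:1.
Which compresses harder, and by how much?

A: overshoot 6.6 dB → output overshoot 1.1 dB → GR 5.5 dB.
B: overshoot 4 dB → output overshoot 0.5 dB → GR 3.5 dB.
A applies 2 dB more gain reduction.

A, by 2 dB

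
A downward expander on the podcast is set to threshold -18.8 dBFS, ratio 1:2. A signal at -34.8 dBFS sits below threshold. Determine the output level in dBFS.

The input is 16 dB below the -18.8 dBFS threshold.
A 1:2 expander multiplies undershoot by 2: 16 × 2 = 32 dB below threshold.
Output = -18.8 − 32 = -50.8 dBFS.

-50.8 dBFS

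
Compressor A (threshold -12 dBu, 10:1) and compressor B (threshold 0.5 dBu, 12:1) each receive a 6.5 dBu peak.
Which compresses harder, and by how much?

A, by 11.15 dB

A: GR = 18.5 − 18.5/10 = 16.65 dB.
B: GR = 6 − 6/12 = 5.5 dB.
A applies 11.15 dB more gain reduction.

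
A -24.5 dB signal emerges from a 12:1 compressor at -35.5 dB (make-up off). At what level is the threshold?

-36.5 dB

Let T be the threshold. Output overshoot = (input overshoot)/R, so -35.5 − T = (-24.5 − T)/12.
12·(-35.5 − T) = -24.5 − T → 11·T = -426 − (-24.5) = -401.5.
T = -401.5/11 = -36.5 dB.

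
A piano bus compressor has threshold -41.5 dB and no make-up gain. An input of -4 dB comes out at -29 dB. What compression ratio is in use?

Input overshoot = -4 − (-41.5) = 37.5 dB; output overshoot = -29 − (-41.5) = 12.5 dB.
Ratio = 37.5 / 12.5 = 3.

3:1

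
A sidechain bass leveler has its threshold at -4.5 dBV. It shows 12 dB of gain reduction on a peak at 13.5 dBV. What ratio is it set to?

Input overshoot = 13.5 − (-4.5) = 18 dB.
Output overshoot = 18 − 12 = 6 dB.
Ratio = input overshoot / output overshoot = 18 / 6 = 3.

3:1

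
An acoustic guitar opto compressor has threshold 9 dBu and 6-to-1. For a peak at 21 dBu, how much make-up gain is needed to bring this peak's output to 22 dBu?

11 dB

Overshoot 12 dB → 12/6 = 2 dB after compression, so the compressed level is 9 + 2 = 11 dBu.
Make-up = target − compressed = 22 − 11 = 11 dB.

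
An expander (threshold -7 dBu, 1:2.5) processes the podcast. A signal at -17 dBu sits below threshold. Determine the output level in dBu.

-32 dBu

Below threshold, a 1:2.5 expander applies gain = (2.5−1)×(T − x) of attenuation.
(2.5−1) × 10 = 15 dB, so output = -17 − 15 = -32 dBu.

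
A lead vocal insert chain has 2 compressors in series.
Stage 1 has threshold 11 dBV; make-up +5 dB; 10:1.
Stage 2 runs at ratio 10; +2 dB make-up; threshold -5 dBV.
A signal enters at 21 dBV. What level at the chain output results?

Stage 1: 10 dB above 11 dBV, reduced 10:1 to 1 dB above → 12 dBV; +5 dB make-up → 17 dBV.
Stage 2: overshoot 22 dB → 22/10 = 2.2 dB → -2.8 dBV; +2 dB make-up → -0.8 dBV.

-0.8 dBV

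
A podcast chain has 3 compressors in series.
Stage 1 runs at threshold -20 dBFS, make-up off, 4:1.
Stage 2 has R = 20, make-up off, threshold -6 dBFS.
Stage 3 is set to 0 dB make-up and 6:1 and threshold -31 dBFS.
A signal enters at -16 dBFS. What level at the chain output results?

-29 dBFS

Stage 1: overshoot 4 dB → 4/4 = 1 dB → -19 dBFS.
Stage 2: below threshold (-19 ≤ -6); passes unchanged; output -19 dBFS.
Stage 3: overshoot 12 dB → 12/6 = 2 dB → -29 dBFS.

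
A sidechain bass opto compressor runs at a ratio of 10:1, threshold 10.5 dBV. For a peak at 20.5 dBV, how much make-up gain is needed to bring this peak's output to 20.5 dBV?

Overshoot 10 dB → 10/10 = 1 dB after compression, so the compressed level is 10.5 + 1 = 11.5 dBV.
Make-up = target − compressed = 20.5 − 11.5 = 9 dB.

9 dB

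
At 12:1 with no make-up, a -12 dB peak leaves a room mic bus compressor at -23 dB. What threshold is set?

Gain reduction = -12 − (-23) = 11 dB; output overshoot = GR / (R − 1) = 11 / 11 = 1 dB.
Threshold = output − output overshoot = -23 − 1 = -24 dB.

-24 dB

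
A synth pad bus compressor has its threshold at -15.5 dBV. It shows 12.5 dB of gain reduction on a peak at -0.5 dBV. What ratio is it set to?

Input overshoot = -0.5 − (-15.5) = 15 dB.
Output overshoot = 15 − 12.5 = 2.5 dB.
Ratio = input overshoot / output overshoot = 15 / 2.5 = 6.

6:1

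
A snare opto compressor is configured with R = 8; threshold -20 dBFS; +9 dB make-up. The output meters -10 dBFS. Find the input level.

Before make-up, the level was -10 − 9 = -19 dBFS.
That's 1 dB above the -20 dBFS threshold.
Undo the ratio: input overshoot = 1 × 8 = 8 dB, giving input = -12 dBFS.

-12 dBFS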